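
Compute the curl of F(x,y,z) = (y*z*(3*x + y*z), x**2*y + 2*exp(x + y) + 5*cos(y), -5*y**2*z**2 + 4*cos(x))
(-10*y*z**2, 3*x*y + 2*y**2*z + 4*sin(x), 2*x*y - y*z**2 - z*(3*x + y*z) + 2*exp(x + y))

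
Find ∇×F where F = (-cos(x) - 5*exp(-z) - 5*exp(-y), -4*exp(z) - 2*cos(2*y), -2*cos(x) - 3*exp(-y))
(4*exp(z) + 3*exp(-y), -2*sin(x) + 5*exp(-z), -5*exp(-y))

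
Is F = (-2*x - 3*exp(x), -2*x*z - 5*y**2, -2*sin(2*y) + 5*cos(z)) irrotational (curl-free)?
No, ∇×F = (2*x - 4*cos(2*y), 0, -2*z)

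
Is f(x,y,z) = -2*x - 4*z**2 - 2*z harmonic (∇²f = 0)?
No, ∇²f = -8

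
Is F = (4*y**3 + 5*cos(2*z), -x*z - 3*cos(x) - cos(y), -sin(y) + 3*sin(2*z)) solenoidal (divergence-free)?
No, ∇·F = sin(y) + 6*cos(2*z)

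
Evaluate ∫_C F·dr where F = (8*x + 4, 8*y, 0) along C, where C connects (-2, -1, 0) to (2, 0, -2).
12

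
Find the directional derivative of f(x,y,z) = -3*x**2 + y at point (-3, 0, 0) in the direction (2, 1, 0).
37*sqrt(5)/5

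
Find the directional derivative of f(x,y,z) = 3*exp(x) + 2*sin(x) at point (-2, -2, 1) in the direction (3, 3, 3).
sqrt(3)*(2*exp(2)*cos(2) + 3)*exp(-2)/3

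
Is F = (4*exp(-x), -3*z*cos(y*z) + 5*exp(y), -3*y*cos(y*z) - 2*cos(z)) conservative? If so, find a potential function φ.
Yes, F is conservative. φ = 5*exp(y) - 2*sin(z) - 3*sin(y*z) - 4*exp(-x)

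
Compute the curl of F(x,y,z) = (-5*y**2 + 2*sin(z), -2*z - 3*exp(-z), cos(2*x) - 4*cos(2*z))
(2 - 3*exp(-z), 2*sin(2*x) + 2*cos(z), 10*y)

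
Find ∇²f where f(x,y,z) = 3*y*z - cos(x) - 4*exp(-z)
cos(x) - 4*exp(-z)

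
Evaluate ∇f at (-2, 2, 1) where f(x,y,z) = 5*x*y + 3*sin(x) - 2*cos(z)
(3*cos(2) + 10, -10, 2*sin(1))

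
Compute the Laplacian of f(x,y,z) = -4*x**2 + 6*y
-8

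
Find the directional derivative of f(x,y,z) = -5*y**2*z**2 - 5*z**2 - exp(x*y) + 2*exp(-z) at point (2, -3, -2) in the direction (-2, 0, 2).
sqrt(2)*(-3 + 2*(100 - exp(2))*exp(6))*exp(-6)/2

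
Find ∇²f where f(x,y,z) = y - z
0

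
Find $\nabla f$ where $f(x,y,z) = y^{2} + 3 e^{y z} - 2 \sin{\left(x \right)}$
(-2*cos(x), 2*y + 3*z*exp(y*z), 3*y*exp(y*z))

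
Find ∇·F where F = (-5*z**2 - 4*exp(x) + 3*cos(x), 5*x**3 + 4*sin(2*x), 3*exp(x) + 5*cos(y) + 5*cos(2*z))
-4*exp(x) - 3*sin(x) - 10*sin(2*z)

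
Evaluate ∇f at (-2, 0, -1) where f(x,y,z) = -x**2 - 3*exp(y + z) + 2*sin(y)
(4, 2 - 3*exp(-1), -3*exp(-1))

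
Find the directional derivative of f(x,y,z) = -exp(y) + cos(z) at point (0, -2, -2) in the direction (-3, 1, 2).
sqrt(14)*(-1 + 2*exp(2)*sin(2))*exp(-2)/14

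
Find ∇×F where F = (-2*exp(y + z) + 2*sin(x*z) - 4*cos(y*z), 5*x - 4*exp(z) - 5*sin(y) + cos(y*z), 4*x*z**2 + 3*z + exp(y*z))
(y*sin(y*z) + z*exp(y*z) + 4*exp(z), 2*x*cos(x*z) + 4*y*sin(y*z) - 4*z**2 - 2*exp(y + z), -4*z*sin(y*z) + 2*exp(y + z) + 5)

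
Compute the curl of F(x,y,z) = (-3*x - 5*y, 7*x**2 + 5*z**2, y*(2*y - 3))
(4*y - 10*z - 3, 0, 14*x + 5)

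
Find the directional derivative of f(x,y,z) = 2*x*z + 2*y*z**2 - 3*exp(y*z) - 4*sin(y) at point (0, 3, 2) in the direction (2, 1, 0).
2*sqrt(5)*(-3*exp(6) - 2*cos(3) + 8)/5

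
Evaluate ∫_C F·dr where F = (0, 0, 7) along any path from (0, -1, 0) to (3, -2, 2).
14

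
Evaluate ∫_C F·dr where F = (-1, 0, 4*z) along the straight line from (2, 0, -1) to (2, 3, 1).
0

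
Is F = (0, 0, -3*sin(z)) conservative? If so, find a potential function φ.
Yes, F is conservative. φ = 3*cos(z)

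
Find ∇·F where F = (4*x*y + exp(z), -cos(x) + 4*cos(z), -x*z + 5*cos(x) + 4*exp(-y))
-x + 4*y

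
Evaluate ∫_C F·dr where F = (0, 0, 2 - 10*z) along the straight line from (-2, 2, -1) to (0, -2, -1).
0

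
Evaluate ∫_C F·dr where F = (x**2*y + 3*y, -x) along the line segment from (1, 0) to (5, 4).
380/3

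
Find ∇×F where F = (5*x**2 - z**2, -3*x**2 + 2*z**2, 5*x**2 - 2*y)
(-4*z - 2, -10*x - 2*z, -6*x)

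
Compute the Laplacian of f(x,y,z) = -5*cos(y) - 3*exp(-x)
5*cos(y) - 3*exp(-x)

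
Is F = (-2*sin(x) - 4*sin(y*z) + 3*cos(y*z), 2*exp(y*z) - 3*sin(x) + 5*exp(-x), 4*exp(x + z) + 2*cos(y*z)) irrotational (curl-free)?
No, ∇×F = (-2*y*exp(y*z) - 2*z*sin(y*z), -3*y*sin(y*z) - 4*y*cos(y*z) - 4*exp(x + z), 3*z*sin(y*z) + 4*z*cos(y*z) - 3*cos(x) - 5*exp(-x))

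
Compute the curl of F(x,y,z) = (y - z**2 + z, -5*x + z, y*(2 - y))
(1 - 2*y, 1 - 2*z, -6)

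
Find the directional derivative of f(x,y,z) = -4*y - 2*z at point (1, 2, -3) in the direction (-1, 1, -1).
-2*sqrt(3)/3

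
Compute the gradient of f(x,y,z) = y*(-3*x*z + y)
(-3*y*z, -3*x*z + 2*y, -3*x*y)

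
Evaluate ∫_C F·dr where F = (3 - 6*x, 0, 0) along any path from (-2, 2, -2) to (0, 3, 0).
18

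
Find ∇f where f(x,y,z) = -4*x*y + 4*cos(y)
(-4*y, -4*x - 4*sin(y), 0)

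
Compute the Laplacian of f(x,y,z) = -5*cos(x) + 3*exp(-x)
5*cos(x) + 3*exp(-x)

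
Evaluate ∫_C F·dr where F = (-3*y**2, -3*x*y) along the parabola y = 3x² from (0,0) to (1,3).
-81/5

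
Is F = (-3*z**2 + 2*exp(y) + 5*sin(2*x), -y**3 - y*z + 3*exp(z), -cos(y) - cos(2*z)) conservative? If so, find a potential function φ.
No, ∇×F = (y - 3*exp(z) + sin(y), -6*z, -2*exp(y)) ≠ 0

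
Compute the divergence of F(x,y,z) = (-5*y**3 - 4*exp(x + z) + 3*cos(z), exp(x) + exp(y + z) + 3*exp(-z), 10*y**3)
-4*exp(x + z) + exp(y + z)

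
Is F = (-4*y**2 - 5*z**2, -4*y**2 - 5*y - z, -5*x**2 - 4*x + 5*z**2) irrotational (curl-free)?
No, ∇×F = (1, 10*x - 10*z + 4, 8*y)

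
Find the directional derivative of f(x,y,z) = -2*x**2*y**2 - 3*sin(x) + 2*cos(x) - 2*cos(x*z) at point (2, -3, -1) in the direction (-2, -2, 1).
-4*sin(2)/3 + 2*cos(2) + 16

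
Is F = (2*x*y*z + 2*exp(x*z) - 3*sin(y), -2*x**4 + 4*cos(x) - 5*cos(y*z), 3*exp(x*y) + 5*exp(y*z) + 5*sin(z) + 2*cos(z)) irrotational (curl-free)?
No, ∇×F = (3*x*exp(x*y) - 5*y*sin(y*z) + 5*z*exp(y*z), 2*x*y + 2*x*exp(x*z) - 3*y*exp(x*y), -8*x**3 - 2*x*z - 4*sin(x) + 3*cos(y))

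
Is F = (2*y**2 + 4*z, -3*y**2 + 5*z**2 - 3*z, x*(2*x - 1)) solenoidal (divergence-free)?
No, ∇·F = -6*y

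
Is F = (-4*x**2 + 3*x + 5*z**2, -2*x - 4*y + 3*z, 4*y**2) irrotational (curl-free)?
No, ∇×F = (8*y - 3, 10*z, -2)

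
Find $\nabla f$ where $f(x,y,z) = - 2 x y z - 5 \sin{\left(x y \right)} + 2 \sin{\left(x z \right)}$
(-2*y*z - 5*y*cos(x*y) + 2*z*cos(x*z), -x*(2*z + 5*cos(x*y)), 2*x*(-y + cos(x*z)))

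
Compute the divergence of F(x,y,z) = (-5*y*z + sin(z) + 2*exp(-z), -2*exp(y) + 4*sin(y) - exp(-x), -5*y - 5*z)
-2*exp(y) + 4*cos(y) - 5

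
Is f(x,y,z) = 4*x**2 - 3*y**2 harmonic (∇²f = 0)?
No, ∇²f = 2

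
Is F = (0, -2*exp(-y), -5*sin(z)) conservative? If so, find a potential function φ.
Yes, F is conservative. φ = 5*cos(z) + 2*exp(-y)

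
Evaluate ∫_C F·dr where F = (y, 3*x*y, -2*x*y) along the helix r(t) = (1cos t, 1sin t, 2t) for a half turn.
2 - pi/2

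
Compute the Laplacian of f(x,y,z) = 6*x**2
12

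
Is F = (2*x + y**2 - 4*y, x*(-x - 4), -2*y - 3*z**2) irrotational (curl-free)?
No, ∇×F = (-2, 0, -2*x - 2*y)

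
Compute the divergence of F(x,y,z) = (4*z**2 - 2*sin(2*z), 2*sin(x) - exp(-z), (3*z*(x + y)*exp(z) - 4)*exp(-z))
3*x + 3*y + 4*exp(-z)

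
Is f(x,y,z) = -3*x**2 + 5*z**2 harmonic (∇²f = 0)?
No, ∇²f = 4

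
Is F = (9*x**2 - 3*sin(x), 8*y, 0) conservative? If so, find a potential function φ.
Yes, F is conservative. φ = 3*x**3 + 4*y**2 + 3*cos(x)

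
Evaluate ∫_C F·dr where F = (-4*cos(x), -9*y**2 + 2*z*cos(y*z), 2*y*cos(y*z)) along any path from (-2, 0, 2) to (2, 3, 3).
-81 - 8*sin(2) + 2*sin(9)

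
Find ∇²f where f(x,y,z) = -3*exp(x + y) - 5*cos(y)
-6*exp(x + y) + 5*cos(y)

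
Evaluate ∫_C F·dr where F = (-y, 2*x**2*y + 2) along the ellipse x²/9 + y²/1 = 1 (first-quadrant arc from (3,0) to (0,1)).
3*pi/4 + 13/2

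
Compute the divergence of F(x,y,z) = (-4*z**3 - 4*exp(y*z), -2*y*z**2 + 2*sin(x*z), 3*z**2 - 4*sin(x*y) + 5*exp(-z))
-2*z**2 + 6*z - 5*exp(-z)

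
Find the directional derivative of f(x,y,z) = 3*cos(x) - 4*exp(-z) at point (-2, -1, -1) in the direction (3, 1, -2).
sqrt(14)*(-8*E + 9*sin(2))/14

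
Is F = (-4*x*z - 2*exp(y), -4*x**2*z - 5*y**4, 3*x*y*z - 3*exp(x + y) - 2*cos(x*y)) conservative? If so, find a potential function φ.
No, ∇×F = (4*x**2 + 3*x*z + 2*x*sin(x*y) - 3*exp(x + y), -4*x - 3*y*z - 2*y*sin(x*y) + 3*exp(x + y), -8*x*z + 2*exp(y)) ≠ 0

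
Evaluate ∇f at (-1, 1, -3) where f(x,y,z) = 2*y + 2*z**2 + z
(0, 2, -11)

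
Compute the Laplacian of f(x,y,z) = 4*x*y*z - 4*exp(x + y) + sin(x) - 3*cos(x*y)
3*x**2*cos(x*y) + 3*y**2*cos(x*y) - 8*exp(x + y) - sin(x)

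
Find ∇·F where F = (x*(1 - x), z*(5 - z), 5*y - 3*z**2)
-2*x - 6*z + 1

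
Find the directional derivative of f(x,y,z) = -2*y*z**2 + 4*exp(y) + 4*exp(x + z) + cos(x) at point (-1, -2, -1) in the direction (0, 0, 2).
-8 + 4*exp(-2)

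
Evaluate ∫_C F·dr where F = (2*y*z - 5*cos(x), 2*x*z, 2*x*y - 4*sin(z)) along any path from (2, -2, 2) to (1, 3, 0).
-5*sin(1) - 4*cos(2) + 5*sin(2) + 20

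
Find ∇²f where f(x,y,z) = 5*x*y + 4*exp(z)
4*exp(z)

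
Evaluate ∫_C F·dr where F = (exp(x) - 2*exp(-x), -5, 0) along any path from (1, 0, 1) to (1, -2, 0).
10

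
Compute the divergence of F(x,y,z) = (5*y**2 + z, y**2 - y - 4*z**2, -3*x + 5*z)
2*y + 4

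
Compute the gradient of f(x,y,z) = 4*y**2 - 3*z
(0, 8*y, -3)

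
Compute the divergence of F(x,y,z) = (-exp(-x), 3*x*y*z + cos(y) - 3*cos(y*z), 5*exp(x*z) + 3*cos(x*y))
3*x*z + 5*x*exp(x*z) + 3*z*sin(y*z) - sin(y) + exp(-x)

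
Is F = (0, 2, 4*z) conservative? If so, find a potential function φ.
Yes, F is conservative. φ = 2*y + 2*z**2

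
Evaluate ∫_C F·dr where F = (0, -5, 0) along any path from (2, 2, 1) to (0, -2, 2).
20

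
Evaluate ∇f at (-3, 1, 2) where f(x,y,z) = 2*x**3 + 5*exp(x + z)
(5*exp(-1) + 54, 0, 5*exp(-1))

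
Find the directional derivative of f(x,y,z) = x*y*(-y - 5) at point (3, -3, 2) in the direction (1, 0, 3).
3*sqrt(10)/5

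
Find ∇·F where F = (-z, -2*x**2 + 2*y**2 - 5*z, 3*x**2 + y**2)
4*y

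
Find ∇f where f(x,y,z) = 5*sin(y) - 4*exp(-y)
(0, 5*cos(y) + 4*exp(-y), 0)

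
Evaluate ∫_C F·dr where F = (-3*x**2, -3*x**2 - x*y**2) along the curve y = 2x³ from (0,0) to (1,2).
-7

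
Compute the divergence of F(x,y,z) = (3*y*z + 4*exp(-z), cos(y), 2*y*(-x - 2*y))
-sin(y)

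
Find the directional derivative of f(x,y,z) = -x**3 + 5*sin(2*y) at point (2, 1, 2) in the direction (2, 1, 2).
-8 + 10*cos(2)/3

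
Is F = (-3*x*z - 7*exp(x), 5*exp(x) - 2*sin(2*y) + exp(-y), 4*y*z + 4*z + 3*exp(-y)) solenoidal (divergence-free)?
No, ∇·F = 4*y - 3*z - 7*exp(x) + 8*sin(y)**2 - exp(-y)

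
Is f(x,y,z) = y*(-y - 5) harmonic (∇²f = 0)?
No, ∇²f = -2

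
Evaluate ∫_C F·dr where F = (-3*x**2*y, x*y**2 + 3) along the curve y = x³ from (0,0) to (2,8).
1496/5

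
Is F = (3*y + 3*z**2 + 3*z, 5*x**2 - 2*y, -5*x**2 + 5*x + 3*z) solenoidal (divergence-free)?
No, ∇·F = 1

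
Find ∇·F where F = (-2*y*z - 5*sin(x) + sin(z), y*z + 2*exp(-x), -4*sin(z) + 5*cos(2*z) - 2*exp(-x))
z - 10*sin(2*z) - 5*cos(x) - 4*cos(z)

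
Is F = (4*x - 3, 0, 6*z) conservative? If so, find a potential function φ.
Yes, F is conservative. φ = 2*x**2 - 3*x + 3*z**2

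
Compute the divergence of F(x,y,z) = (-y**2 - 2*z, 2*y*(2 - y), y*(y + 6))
4 - 4*y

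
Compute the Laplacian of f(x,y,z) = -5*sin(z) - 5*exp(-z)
5*sin(z) - 5*exp(-z)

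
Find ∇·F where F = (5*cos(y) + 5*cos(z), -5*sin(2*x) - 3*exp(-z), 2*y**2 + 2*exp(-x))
0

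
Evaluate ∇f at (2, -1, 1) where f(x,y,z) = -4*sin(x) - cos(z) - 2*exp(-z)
(-4*cos(2), 0, 2*exp(-1) + sin(1))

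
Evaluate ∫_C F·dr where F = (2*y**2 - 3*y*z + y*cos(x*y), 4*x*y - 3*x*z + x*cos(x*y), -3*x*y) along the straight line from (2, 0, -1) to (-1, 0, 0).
0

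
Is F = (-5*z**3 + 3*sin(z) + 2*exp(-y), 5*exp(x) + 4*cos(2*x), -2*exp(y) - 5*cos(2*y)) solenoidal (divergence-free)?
Yes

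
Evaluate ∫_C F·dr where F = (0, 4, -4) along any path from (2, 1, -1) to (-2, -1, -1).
-8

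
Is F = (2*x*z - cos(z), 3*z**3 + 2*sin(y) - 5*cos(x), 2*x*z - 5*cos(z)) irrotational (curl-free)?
No, ∇×F = (-9*z**2, 2*x - 2*z + sin(z), 5*sin(x))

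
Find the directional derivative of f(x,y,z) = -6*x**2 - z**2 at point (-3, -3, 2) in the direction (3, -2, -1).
8*sqrt(14)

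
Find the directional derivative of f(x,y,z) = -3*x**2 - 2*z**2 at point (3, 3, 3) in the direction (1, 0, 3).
-27*sqrt(10)/5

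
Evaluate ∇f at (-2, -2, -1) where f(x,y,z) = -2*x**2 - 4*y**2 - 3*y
(8, 13, 0)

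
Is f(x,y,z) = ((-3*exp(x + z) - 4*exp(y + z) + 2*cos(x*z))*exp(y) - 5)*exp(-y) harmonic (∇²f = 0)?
No, ∇²f = -2*x**2*cos(x*z) - 2*z**2*cos(x*z) - 6*exp(x + z) - 8*exp(y + z) - 5*exp(-y)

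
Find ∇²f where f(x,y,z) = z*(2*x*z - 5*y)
4*x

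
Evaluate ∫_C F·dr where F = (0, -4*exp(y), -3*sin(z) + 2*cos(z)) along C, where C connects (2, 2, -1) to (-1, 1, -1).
4*E*(-1 + E)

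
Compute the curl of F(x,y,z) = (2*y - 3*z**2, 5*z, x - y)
(-6, -6*z - 1, -2)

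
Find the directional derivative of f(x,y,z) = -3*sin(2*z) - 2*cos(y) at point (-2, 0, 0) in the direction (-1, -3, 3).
-18*sqrt(19)/19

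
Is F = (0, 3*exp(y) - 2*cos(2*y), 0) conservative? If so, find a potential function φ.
Yes, F is conservative. φ = 3*exp(y) - sin(2*y)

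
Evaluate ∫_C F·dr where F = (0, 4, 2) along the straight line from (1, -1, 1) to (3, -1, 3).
4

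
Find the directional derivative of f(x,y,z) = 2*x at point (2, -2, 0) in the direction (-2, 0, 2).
-sqrt(2)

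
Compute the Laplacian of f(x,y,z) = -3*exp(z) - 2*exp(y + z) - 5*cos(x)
-3*exp(z) - 4*exp(y + z) + 5*cos(x)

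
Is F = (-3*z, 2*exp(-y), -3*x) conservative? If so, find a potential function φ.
Yes, F is conservative. φ = -3*x*z - 2*exp(-y)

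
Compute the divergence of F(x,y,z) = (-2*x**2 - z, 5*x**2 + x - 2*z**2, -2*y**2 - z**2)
-4*x - 2*z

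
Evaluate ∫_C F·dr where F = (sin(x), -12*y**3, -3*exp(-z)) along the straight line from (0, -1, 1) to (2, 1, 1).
1 - cos(2)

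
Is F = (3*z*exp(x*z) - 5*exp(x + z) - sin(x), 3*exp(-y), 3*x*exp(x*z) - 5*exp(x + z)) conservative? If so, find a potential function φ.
Yes, F is conservative. φ = 3*exp(x*z) - 5*exp(x + z) + cos(x) - 3*exp(-y)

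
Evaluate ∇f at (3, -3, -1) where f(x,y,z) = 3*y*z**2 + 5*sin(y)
(0, 5*cos(3) + 3, 18)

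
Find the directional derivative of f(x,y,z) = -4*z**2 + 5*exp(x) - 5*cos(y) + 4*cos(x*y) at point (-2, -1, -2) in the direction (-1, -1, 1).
sqrt(3)*(-12*exp(2)*sin(2) - 5 + 5*exp(2)*sin(1) + 16*exp(2))*exp(-2)/3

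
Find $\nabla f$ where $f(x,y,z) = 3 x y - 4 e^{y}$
(3*y, 3*x - 4*exp(y), 0)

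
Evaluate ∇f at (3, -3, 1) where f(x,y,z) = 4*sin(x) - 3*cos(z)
(4*cos(3), 0, 3*sin(1))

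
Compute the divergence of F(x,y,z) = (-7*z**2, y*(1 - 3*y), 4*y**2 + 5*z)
6 - 6*y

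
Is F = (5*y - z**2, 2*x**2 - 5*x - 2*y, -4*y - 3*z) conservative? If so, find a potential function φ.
No, ∇×F = (-4, -2*z, 4*x - 10) ≠ 0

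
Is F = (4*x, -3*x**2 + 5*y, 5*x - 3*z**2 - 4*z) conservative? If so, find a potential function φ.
No, ∇×F = (0, -5, -6*x) ≠ 0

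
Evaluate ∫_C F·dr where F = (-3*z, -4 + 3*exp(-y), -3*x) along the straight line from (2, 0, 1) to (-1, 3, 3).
6 - 3*exp(-3)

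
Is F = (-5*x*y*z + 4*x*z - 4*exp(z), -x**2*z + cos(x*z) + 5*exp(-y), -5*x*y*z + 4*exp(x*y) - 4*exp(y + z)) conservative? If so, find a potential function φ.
No, ∇×F = (x**2 - 5*x*z + 4*x*exp(x*y) + x*sin(x*z) - 4*exp(y + z), -5*x*y + 4*x + 5*y*z - 4*y*exp(x*y) - 4*exp(z), z*(3*x - sin(x*z))) ≠ 0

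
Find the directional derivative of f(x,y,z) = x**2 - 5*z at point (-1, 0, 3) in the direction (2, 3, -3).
sqrt(22)/2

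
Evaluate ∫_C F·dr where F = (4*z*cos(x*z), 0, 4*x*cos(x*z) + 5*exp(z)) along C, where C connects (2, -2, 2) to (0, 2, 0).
-5*exp(2) - 4*sin(4) + 5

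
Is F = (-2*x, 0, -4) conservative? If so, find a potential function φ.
Yes, F is conservative. φ = -x**2 - 4*z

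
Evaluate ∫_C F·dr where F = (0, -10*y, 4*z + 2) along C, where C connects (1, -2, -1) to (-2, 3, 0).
-25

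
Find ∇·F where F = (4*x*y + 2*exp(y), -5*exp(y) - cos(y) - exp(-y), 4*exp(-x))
4*y - 5*exp(y) + sin(y) + exp(-y)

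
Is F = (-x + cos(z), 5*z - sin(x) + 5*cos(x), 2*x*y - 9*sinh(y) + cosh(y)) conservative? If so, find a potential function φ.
No, ∇×F = (2*x + sinh(y) - 9*cosh(y) - 5, -2*y - sin(z), -5*sin(x) - cos(x)) ≠ 0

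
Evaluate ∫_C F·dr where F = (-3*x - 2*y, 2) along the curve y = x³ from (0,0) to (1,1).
0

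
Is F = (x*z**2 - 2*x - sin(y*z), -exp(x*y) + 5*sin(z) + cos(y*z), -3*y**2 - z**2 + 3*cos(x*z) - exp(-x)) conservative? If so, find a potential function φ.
No, ∇×F = (y*sin(y*z) - 6*y - 5*cos(z), 2*x*z - y*cos(y*z) + 3*z*sin(x*z) - exp(-x), -y*exp(x*y) + z*cos(y*z)) ≠ 0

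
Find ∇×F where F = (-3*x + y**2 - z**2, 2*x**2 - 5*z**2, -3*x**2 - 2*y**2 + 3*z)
(-4*y + 10*z, 6*x - 2*z, 4*x - 2*y)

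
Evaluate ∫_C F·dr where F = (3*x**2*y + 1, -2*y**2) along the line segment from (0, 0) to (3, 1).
271/12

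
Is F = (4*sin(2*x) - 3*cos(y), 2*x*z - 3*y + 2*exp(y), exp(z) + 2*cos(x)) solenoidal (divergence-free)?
No, ∇·F = 2*exp(y) + exp(z) + 8*cos(2*x) - 3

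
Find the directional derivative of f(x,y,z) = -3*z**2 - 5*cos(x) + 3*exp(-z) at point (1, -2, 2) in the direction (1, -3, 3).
sqrt(19)*(-36*exp(2) - 9 + 5*exp(2)*sin(1))*exp(-2)/19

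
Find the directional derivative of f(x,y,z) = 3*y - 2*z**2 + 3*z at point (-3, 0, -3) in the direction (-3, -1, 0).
-3*sqrt(10)/10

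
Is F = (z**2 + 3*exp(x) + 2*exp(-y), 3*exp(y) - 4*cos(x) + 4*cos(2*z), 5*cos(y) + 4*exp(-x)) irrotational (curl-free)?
No, ∇×F = (-5*sin(y) + 8*sin(2*z), 2*z + 4*exp(-x), 4*sin(x) + 2*exp(-y))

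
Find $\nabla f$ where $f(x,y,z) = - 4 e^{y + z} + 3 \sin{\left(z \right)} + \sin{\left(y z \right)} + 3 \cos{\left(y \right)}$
(0, z*cos(y*z) - 4*exp(y + z) - 3*sin(y), y*cos(y*z) - 4*exp(y + z) + 3*cos(z))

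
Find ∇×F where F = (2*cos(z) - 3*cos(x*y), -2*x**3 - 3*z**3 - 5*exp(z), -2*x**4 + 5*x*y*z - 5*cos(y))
(5*x*z + 9*z**2 + 5*exp(z) + 5*sin(y), 8*x**3 - 5*y*z - 2*sin(z), -3*x*(2*x + sin(x*y)))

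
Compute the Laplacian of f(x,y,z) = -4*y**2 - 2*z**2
-12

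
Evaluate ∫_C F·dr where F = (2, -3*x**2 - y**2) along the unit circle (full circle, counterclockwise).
0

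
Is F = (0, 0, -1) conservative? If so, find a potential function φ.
Yes, F is conservative. φ = -z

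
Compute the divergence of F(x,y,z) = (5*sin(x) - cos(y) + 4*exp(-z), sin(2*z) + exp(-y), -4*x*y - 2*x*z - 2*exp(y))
-2*x + 5*cos(x) - exp(-y)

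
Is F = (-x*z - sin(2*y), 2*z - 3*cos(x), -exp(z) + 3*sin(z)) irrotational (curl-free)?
No, ∇×F = (-2, -x, 3*sin(x) + 2*cos(2*y))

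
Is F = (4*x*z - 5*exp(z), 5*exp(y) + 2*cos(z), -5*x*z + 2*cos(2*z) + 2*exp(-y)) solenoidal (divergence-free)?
No, ∇·F = -5*x + 4*z + 5*exp(y) - 4*sin(2*z)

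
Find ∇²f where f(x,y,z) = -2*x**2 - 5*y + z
-4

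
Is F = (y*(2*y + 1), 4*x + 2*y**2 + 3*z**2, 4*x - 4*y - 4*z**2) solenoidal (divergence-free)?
No, ∇·F = 4*y - 8*z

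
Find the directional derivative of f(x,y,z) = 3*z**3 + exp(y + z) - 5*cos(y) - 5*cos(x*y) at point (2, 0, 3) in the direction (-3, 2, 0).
2*sqrt(13)*exp(3)/13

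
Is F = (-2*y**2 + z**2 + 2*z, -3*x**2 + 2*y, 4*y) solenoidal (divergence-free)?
No, ∇·F = 2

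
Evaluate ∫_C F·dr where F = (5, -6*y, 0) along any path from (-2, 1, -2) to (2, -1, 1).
20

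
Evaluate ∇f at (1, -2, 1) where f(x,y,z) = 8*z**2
(0, 0, 16)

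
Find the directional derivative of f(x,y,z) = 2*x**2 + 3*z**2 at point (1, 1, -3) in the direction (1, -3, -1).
2*sqrt(11)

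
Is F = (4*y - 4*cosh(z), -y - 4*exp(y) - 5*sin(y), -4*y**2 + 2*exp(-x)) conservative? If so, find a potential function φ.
No, ∇×F = (-8*y, -4*sinh(z) + 2*exp(-x), -4) ≠ 0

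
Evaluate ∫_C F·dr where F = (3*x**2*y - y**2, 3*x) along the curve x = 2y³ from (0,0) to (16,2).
36792/5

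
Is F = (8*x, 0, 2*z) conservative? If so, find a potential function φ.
Yes, F is conservative. φ = 4*x**2 + z**2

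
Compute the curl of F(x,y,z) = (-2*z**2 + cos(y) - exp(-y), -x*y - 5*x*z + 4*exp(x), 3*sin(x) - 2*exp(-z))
(5*x, -4*z - 3*cos(x), -y - 5*z + 4*exp(x) + sin(y) - exp(-y))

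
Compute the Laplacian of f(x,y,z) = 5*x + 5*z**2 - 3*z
10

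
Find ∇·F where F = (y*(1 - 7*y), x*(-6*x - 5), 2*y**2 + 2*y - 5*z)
-5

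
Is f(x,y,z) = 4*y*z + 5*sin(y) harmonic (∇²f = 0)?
No, ∇²f = -5*sin(y)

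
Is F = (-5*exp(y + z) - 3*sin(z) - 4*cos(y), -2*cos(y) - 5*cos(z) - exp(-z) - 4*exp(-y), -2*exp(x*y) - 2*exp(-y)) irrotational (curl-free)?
No, ∇×F = (-2*x*exp(x*y) - 5*sin(z) - exp(-z) + 2*exp(-y), 2*y*exp(x*y) - 5*exp(y + z) - 3*cos(z), 5*exp(y + z) - 4*sin(y))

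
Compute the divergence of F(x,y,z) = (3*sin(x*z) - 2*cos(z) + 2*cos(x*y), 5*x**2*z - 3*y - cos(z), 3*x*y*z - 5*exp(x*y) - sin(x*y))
3*x*y - 2*y*sin(x*y) + 3*z*cos(x*z) - 3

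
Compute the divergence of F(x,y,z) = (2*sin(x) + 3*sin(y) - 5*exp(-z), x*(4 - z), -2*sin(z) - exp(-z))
2*cos(x) - 2*cos(z) + exp(-z)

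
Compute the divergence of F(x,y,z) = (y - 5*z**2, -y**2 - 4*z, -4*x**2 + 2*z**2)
-2*y + 4*z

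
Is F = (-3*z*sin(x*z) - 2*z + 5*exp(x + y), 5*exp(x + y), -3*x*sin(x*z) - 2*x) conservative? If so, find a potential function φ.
Yes, F is conservative. φ = -2*x*z + 5*exp(x + y) + 3*cos(x*z)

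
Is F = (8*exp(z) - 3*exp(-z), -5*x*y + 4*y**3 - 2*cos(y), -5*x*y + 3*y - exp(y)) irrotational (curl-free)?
No, ∇×F = (-5*x - exp(y) + 3, 5*y + 8*exp(z) + 3*exp(-z), -5*y)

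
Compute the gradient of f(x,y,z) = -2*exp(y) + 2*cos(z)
(0, -2*exp(y), -2*sin(z))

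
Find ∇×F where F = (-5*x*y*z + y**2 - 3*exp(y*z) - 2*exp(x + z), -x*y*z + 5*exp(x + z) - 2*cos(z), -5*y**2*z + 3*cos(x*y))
(x*y - 3*x*sin(x*y) - 10*y*z - 5*exp(x + z) - 2*sin(z), -5*x*y - 3*y*exp(y*z) + 3*y*sin(x*y) - 2*exp(x + z), 5*x*z - y*z - 2*y + 3*z*exp(y*z) + 5*exp(x + z))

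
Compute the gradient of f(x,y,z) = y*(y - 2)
(0, 2*y - 2, 0)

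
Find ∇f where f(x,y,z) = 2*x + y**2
(2, 2*y, 0)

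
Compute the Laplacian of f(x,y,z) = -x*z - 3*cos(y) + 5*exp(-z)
3*cos(y) + 5*exp(-z)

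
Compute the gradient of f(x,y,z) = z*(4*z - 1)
(0, 0, 8*z - 1)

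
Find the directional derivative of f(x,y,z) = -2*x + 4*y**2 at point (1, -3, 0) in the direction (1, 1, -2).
-13*sqrt(6)/3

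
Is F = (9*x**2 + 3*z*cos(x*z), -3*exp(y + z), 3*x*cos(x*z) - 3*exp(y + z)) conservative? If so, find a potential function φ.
Yes, F is conservative. φ = 3*x**3 - 3*exp(y + z) + 3*sin(x*z)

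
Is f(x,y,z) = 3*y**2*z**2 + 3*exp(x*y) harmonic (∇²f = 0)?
No, ∇²f = 3*x**2*exp(x*y) + 3*y**2*exp(x*y) + 6*y**2 + 6*z**2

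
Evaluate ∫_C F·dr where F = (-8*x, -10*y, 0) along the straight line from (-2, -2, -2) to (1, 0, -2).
32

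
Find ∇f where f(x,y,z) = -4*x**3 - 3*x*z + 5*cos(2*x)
(-12*x**2 - 3*z - 10*sin(2*x), 0, -3*x)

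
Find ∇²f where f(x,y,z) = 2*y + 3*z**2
6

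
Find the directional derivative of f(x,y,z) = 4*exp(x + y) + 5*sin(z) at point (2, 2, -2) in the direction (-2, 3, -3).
sqrt(22)*(-15*cos(2) + 4*exp(4))/22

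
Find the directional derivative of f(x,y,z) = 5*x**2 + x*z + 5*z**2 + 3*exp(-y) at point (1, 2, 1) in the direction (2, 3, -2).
-9*sqrt(17)*exp(-2)/17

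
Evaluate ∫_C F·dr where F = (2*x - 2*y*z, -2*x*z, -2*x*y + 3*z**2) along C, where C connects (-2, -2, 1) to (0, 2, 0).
3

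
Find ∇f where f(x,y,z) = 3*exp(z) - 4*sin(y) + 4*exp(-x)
(-4*exp(-x), -4*cos(y), 3*exp(z))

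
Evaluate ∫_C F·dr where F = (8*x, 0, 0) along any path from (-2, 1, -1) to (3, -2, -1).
20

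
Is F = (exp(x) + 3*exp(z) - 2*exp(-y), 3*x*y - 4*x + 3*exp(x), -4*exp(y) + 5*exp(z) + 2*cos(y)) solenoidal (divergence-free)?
No, ∇·F = 3*x + exp(x) + 5*exp(z)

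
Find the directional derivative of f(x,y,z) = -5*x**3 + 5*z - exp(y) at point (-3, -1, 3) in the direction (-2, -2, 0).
sqrt(2)*(1 + 135*E)*exp(-1)/2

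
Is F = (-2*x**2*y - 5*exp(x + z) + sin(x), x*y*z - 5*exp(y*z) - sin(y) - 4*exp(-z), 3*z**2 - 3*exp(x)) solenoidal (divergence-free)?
No, ∇·F = -4*x*y + x*z - 5*z*exp(y*z) + 6*z - 5*exp(x + z) + cos(x) - cos(y)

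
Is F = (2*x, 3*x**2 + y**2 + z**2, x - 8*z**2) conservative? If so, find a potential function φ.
No, ∇×F = (-2*z, -1, 6*x) ≠ 0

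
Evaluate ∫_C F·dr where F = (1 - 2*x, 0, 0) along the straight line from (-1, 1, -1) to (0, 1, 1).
2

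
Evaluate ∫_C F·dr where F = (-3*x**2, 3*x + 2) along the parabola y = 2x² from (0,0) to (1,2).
7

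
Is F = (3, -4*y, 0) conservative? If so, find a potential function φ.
Yes, F is conservative. φ = 3*x - 2*y**2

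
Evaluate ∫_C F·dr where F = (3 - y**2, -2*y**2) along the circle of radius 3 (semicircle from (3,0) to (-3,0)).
18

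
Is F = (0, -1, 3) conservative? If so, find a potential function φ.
Yes, F is conservative. φ = -y + 3*z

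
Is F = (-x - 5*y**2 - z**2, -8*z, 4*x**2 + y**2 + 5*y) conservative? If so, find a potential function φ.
No, ∇×F = (2*y + 13, -8*x - 2*z, 10*y) ≠ 0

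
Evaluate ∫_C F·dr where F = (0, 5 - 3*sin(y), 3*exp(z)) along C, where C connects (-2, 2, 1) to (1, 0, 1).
-7 - 3*cos(2)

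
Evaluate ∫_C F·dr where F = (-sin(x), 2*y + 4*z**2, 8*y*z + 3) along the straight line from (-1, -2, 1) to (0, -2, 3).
-57 - cos(1)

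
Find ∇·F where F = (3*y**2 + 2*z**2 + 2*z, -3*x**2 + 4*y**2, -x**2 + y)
8*y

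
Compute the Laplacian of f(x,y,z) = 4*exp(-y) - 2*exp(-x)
4*exp(-y) - 2*exp(-x)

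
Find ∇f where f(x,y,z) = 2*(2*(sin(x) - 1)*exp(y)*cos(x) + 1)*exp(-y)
(4*sin(x) + 4*cos(2*x), -2*exp(-y), 0)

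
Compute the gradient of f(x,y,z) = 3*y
(0, 3, 0)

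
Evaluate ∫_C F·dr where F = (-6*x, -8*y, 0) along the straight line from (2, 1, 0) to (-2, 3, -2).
-32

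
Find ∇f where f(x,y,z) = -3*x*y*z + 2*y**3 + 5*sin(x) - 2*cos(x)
(-3*y*z + 2*sin(x) + 5*cos(x), -3*x*z + 6*y**2, -3*x*y)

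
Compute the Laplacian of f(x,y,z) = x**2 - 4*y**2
-6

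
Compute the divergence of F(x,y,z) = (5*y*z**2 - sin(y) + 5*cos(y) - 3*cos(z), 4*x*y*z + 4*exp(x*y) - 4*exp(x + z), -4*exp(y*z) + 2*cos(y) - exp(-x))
4*x*z + 4*x*exp(x*y) - 4*y*exp(y*z)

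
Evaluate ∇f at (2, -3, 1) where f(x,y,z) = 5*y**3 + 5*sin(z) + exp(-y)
(0, 135 - exp(3), 5*cos(1))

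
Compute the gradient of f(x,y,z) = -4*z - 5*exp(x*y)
(-5*y*exp(x*y), -5*x*exp(x*y), -4)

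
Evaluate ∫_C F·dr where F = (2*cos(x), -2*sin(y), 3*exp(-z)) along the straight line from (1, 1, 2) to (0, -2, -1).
-3*E - 2*sqrt(2)*sin(pi/4 + 1) + 2*cos(2) + 3*exp(-2)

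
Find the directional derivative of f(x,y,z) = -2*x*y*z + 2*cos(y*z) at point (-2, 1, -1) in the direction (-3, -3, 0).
sqrt(2)*(sin(1) + 1)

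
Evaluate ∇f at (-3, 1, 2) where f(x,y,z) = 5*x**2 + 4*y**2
(-30, 8, 0)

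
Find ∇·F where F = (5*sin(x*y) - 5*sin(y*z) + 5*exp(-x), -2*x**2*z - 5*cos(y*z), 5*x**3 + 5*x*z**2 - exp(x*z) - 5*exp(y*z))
10*x*z - x*exp(x*z) - 5*y*exp(y*z) + 5*y*cos(x*y) + 5*z*sin(y*z) - 5*exp(-x)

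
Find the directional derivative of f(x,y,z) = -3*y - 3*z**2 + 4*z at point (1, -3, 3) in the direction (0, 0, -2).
14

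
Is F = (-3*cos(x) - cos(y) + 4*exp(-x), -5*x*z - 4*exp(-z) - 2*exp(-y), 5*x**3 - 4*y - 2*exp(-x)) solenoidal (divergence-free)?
No, ∇·F = 3*sin(x) + 2*exp(-y) - 4*exp(-x)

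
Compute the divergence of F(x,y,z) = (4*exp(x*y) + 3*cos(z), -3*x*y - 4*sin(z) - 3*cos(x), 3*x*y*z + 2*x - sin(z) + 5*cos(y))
3*x*y - 3*x + 4*y*exp(x*y) - cos(z)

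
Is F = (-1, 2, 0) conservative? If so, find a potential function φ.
Yes, F is conservative. φ = -x + 2*y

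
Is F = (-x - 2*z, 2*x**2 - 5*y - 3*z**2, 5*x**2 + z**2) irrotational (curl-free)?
No, ∇×F = (6*z, -10*x - 2, 4*x)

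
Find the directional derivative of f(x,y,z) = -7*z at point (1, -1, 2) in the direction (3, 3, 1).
-7*sqrt(19)/19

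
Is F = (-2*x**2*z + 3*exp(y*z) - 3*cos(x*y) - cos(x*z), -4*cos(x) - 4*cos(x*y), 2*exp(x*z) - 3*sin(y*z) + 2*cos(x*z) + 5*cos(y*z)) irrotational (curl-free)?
No, ∇×F = (-z*(5*sin(y*z) + 3*cos(y*z)), -2*x**2 + x*sin(x*z) + 3*y*exp(y*z) - 2*z*exp(x*z) + 2*z*sin(x*z), -3*x*sin(x*y) + 4*y*sin(x*y) - 3*z*exp(y*z) + 4*sin(x))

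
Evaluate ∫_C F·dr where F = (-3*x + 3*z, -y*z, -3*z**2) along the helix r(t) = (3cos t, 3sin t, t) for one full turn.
pi*(45 - 16*pi**2)/2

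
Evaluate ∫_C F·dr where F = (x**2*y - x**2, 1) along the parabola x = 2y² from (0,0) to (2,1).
13/21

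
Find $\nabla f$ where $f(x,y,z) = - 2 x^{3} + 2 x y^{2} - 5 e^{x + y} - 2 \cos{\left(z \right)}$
(-6*x**2 + 2*y**2 - 5*exp(x + y), 4*x*y - 5*exp(x + y), 2*sin(z))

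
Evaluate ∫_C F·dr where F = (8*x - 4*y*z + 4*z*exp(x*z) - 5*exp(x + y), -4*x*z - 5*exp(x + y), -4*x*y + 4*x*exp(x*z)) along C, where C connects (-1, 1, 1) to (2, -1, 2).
-5*E - 4*exp(-1) + 29 + 4*exp(4)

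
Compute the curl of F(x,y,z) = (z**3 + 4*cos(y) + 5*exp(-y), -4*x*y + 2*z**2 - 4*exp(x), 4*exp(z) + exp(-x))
(-4*z, 3*z**2 + exp(-x), (4*(-y - exp(x) + sin(y))*exp(y) + 5)*exp(-y))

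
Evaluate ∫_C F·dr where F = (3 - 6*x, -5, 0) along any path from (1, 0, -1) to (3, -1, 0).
-13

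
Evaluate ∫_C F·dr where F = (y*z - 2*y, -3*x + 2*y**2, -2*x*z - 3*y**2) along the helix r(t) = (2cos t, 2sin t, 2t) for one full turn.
4*pi*(-7 - 2*pi)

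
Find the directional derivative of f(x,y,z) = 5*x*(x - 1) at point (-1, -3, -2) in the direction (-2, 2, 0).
15*sqrt(2)/2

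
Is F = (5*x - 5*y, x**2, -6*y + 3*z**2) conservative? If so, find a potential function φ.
No, ∇×F = (-6, 0, 2*x + 5) ≠ 0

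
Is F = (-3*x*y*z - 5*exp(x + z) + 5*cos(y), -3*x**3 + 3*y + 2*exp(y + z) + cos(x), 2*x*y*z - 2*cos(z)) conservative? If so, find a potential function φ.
No, ∇×F = (2*x*z - 2*exp(y + z), -3*x*y - 2*y*z - 5*exp(x + z), -9*x**2 + 3*x*z - sin(x) + 5*sin(y)) ≠ 0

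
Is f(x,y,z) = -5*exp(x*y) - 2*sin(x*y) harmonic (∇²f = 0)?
No, ∇²f = (x**2 + y**2)*(-5*exp(x*y) + 2*sin(x*y))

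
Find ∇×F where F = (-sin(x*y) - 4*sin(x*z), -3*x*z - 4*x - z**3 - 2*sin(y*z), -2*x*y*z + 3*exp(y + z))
(-2*x*z + 3*x + 2*y*cos(y*z) + 3*z**2 + 3*exp(y + z), -4*x*cos(x*z) + 2*y*z, x*cos(x*y) - 3*z - 4)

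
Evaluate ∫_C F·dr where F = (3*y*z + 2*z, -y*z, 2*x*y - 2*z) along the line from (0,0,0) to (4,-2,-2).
52/3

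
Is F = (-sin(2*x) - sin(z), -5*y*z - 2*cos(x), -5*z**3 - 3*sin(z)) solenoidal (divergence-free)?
No, ∇·F = -15*z**2 - 5*z - 2*cos(2*x) - 3*cos(z)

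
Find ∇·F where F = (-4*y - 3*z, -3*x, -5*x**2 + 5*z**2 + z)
10*z + 1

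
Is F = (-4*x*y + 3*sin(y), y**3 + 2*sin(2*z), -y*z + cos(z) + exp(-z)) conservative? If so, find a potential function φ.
No, ∇×F = (-z - 4*cos(2*z), 0, 4*x - 3*cos(y)) ≠ 0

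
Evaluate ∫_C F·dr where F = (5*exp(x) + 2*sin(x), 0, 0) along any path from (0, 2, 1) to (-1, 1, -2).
-3 - 2*cos(1) + 5*exp(-1)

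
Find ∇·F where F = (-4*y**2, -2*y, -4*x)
-2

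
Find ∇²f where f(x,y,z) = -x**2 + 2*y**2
2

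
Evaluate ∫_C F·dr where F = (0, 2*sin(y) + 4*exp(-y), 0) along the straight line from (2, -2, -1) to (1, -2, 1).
0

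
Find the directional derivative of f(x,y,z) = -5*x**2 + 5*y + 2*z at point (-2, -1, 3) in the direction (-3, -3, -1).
-77*sqrt(19)/19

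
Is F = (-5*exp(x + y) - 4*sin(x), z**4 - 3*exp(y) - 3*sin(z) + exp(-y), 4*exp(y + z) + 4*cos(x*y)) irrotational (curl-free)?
No, ∇×F = (-4*x*sin(x*y) - 4*z**3 + 4*exp(y + z) + 3*cos(z), 4*y*sin(x*y), 5*exp(x + y))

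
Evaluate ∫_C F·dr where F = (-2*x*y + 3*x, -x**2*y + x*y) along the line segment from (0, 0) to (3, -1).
73/4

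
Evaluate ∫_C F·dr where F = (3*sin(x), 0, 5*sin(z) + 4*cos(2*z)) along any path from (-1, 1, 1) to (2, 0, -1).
-4*sin(2) - 3*cos(2) + 3*cos(1)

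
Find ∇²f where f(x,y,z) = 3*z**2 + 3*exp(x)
3*exp(x) + 6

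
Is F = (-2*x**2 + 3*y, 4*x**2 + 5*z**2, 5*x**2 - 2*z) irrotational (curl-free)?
No, ∇×F = (-10*z, -10*x, 8*x - 3)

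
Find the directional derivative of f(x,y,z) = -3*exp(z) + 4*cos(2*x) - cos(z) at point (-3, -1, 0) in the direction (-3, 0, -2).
6*sqrt(13)*(1 - 4*sin(6))/13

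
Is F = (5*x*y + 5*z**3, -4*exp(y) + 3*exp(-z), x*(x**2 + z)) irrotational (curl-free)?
No, ∇×F = (3*exp(-z), -3*x**2 + 15*z**2 - z, -5*x)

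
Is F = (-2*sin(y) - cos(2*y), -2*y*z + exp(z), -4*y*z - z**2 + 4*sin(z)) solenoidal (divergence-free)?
No, ∇·F = -4*y - 4*z + 4*cos(z)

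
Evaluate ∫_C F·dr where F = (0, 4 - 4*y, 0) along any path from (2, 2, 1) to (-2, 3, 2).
-6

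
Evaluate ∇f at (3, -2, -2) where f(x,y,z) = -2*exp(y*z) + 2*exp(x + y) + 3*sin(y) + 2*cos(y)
(2*E, 3*cos(2) + 2*sin(2) + 2*E + 4*exp(4), 4*exp(4))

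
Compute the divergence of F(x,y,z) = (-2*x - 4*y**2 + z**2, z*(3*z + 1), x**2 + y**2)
-2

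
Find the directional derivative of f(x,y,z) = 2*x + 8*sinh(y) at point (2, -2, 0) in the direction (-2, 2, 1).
4 + 32*sinh(1)**2/3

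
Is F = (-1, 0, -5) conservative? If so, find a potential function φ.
Yes, F is conservative. φ = -x - 5*z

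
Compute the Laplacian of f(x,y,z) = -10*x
0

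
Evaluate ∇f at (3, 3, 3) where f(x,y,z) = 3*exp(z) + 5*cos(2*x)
(-10*sin(6), 0, 3*exp(3))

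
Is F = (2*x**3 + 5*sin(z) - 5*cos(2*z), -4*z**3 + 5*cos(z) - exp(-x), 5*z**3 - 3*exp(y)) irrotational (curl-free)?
No, ∇×F = (12*z**2 - 3*exp(y) + 5*sin(z), 5*(4*sin(z) + 1)*cos(z), exp(-x))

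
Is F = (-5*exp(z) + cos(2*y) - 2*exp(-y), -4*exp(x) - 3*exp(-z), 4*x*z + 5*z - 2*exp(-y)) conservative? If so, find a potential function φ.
No, ∇×F = (-3*exp(-z) + 2*exp(-y), -4*z - 5*exp(z), -4*exp(x) + 2*sin(2*y) - 2*exp(-y)) ≠ 0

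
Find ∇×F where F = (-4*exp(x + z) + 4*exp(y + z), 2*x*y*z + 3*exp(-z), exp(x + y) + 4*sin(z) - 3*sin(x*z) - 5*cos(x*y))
(-2*x*y + 5*x*sin(x*y) + exp(x + y) + 3*exp(-z), -5*y*sin(x*y) + 3*z*cos(x*z) - exp(x + y) - 4*exp(x + z) + 4*exp(y + z), 2*y*z - 4*exp(y + z))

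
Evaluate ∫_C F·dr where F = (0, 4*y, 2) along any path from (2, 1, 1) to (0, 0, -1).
-6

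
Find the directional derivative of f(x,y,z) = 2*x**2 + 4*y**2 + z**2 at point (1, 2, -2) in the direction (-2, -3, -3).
-2*sqrt(22)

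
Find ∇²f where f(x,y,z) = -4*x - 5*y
0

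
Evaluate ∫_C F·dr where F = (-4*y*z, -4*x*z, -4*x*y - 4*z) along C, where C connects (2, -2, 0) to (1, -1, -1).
-6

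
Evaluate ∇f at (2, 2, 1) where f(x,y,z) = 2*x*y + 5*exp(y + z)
(4, 4 + 5*exp(3), 5*exp(3))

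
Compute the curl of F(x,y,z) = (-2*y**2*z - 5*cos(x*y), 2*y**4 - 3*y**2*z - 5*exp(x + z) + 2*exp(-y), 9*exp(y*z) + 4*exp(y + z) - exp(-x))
(3*y**2 + 9*z*exp(y*z) + 5*exp(x + z) + 4*exp(y + z), -2*y**2 - exp(-x), -5*x*sin(x*y) + 4*y*z - 5*exp(x + z))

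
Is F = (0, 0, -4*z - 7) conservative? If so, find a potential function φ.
Yes, F is conservative. φ = z*(-2*z - 7)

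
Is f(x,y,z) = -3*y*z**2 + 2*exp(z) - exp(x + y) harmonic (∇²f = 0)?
No, ∇²f = -6*y + 2*exp(z) - 2*exp(x + y)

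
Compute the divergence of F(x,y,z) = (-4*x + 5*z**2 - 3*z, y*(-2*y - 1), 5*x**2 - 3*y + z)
-4*y - 4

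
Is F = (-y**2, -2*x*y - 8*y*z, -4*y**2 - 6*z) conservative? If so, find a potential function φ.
Yes, F is conservative. φ = -x*y**2 - 4*y**2*z - 3*z**2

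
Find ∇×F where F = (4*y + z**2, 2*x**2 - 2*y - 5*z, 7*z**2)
(5, 2*z, 4*x - 4)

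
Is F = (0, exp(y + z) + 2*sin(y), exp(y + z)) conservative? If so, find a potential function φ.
Yes, F is conservative. φ = exp(y + z) - 2*cos(y)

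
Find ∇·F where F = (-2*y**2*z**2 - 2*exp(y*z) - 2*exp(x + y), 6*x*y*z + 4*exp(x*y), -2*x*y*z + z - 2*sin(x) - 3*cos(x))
-2*x*y + 6*x*z + 4*x*exp(x*y) - 2*exp(x + y) + 1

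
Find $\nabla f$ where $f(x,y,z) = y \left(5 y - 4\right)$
(0, 10*y - 4, 0)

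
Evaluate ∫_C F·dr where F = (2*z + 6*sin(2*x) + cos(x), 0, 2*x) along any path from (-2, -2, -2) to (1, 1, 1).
-6 + 3*cos(4) + sin(1) + sin(2) - 3*cos(2)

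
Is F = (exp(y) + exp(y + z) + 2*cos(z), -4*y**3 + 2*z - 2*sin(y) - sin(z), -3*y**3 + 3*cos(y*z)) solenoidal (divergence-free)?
No, ∇·F = -12*y**2 - 3*y*sin(y*z) - 2*cos(y)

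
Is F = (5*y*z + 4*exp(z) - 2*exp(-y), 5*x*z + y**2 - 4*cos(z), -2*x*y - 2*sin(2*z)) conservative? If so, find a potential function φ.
No, ∇×F = (-7*x - 4*sin(z), 7*y + 4*exp(z), -2*exp(-y)) ≠ 0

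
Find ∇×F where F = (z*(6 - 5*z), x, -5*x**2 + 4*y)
(4, 10*x - 10*z + 6, 1)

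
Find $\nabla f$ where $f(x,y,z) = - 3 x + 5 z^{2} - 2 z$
(-3, 0, 10*z - 2)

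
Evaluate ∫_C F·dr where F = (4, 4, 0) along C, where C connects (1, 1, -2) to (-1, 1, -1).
-8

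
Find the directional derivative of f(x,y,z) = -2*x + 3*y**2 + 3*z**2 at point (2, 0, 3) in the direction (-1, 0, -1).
-8*sqrt(2)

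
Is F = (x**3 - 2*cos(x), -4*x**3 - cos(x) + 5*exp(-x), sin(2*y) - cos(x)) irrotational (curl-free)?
No, ∇×F = (2*cos(2*y), -sin(x), -12*x**2 + sin(x) - 5*exp(-x))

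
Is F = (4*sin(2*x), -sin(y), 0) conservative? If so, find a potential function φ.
Yes, F is conservative. φ = -2*cos(2*x) + cos(y)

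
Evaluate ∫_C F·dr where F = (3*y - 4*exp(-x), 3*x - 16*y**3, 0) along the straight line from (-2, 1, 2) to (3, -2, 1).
-72 - 4*exp(2) + 4*exp(-3)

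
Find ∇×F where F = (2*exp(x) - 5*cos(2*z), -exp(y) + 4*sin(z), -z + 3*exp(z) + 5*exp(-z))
(-4*cos(z), 10*sin(2*z), 0)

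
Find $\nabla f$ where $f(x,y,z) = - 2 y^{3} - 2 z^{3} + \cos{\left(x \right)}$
(-sin(x), -6*y**2, -6*z**2)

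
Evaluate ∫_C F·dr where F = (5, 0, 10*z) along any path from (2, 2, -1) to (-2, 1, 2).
-5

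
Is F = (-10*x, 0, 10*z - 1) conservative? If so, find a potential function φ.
Yes, F is conservative. φ = -5*x**2 + 5*z**2 - z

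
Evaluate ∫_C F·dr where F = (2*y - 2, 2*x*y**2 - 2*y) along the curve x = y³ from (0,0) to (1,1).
-7/6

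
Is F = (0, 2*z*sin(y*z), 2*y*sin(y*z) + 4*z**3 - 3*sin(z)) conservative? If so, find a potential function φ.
Yes, F is conservative. φ = z**4 + 3*cos(z) - 2*cos(y*z)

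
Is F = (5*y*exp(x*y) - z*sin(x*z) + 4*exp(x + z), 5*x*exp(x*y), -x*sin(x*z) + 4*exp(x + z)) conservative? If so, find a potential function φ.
Yes, F is conservative. φ = 5*exp(x*y) + 4*exp(x + z) + cos(x*z)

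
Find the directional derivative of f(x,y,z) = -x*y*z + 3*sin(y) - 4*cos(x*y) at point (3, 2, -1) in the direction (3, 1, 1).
3*sqrt(11)*(12*sin(6) + cos(2) + 1)/11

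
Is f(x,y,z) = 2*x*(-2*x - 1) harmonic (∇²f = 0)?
No, ∇²f = -8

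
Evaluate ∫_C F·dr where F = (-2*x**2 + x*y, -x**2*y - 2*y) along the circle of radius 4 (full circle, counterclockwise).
0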